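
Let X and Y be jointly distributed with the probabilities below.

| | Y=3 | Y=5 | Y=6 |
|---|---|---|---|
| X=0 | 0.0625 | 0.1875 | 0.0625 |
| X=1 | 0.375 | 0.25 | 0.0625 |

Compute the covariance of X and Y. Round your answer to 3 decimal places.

E[X] = 0.6875,  E[Y] = 4.25
E[XY] = 2.75
Cov(X,Y) = E[XY] − E[X]E[Y] = 2.75 − (0.6875)(4.25) = -0.171875

-0.172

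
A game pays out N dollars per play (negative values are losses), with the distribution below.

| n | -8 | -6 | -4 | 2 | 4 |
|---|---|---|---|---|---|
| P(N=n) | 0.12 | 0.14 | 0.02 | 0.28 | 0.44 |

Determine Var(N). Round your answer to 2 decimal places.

21.01

E[N] = (-8)(0.12) + (-6)(0.14) + (-4)(0.02) + (2)(0.28) + (4)(0.44) = 0.44
E[N²] = (-8)²(0.12) + (-6)²(0.14) + (-4)²(0.02) + (2)²(0.28) + (4)²(0.44) = 21.2
Var(N) = E[N²] − (E[N])² = 21.2 − (0.44)² = 21.0064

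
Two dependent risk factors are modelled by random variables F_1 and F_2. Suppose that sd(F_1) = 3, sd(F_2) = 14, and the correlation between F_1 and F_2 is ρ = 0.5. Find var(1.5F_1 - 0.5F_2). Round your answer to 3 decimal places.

var(F_1) = (3)² = 9;  var(F_2) = (14)² = 196
Cov(F_1,F_2) = ρ·sd(F_1)·sd(F_2) = 0.5·3·14 = 21
var(1.5F_1 - 0.5F_2) = (1.5)²·var(F_1) + (-0.5)²·var(F_2) + 2·(1.5)·(-0.5)·Cov(F_1,F_2)
= 2.25·9 + 0.25·196 + -1.5·21 = 37.75

37.750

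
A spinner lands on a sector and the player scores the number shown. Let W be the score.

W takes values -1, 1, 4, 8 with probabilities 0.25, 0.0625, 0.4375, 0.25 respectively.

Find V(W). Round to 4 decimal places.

E[W] = (-1)(0.25) + (1)(0.0625) + (4)(0.4375) + (8)(0.25) = 3.5625
E[W²] = (-1)²(0.25) + (1)²(0.0625) + (4)²(0.4375) + (8)²(0.25) = 23.3125
V(W) = E[W²] − (E[W])² = 23.3125 − (3.5625)² = 10.62109375

10.6211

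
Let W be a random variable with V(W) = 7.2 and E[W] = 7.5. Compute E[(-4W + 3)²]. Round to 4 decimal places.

844.2000

E[-4W + 3] = -4·7.5 + 3 = -27
V(-4W + 3) = (-4)²·7.2 = 115.2
E[(-4W + 3)²] = V((-4W + 3)) + (E[(-4W + 3)])² = 115.2 + (-27)² = 844.2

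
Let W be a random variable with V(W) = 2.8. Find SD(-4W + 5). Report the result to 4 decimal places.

6.6933

V(-4W + 5) = (-4)²·2.8 = 44.8
SD(-4W + 5) = √44.8 ≈ 6.6933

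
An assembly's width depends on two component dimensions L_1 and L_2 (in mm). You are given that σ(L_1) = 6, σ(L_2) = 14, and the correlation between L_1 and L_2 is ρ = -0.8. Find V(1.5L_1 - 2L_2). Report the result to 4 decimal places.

V(L_1) = (6)² = 36;  V(L_2) = (14)² = 196
Cov(L_1,L_2) = ρ·σ(L_1)·σ(L_2) = -0.8·6·14 = -67.2
V(1.5L_1 - 2L_2) = (1.5)²·V(L_1) + (-2)²·V(L_2) + 2·(1.5)·(-2)·Cov(L_1,L_2)
= 2.25·36 + 4·196 + -6·-67.2 = 1268.2

1268.2000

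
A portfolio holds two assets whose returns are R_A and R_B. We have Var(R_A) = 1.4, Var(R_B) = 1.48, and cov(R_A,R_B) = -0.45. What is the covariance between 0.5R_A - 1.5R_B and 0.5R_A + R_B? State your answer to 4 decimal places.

-1.7575

cov(0.5R_A - 1.5R_B, 0.5R_A + R_B) = (0.5)(0.5)Var(R_A) + (-1.5)(1)Var(R_B) + [(0.5)(1) + (-1.5)(0.5)]cov(R_A,R_B)
= 0.25·1.4 + -1.5·1.48 + -0.25·-0.45 = -1.7575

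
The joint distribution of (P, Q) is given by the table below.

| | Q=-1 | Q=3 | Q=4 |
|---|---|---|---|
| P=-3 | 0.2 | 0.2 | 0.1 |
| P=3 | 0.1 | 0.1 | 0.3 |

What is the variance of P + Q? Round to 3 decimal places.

E[P] = 0,  E[Q] = 2.2,  E[PQ] = 1.8
Var(P) = 9 − (0)² = 9;  Var(Q) = 9.4 − (2.2)² = 4.56
Cov(P,Q) = 1.8 − (0)(2.2) = 1.8
Var(P + Q) = (1)²·9 + (1)²·4.56 + 2·(1)·(1)·1.8 = 17.16

17.160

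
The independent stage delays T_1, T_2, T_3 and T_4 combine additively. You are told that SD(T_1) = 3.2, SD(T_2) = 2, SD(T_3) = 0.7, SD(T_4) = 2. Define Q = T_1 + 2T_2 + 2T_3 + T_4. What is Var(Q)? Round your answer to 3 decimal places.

Var(T_1) = 10.24, Var(T_2) = 4, Var(T_3) = 0.49, Var(T_4) = 4
By independence, Var(Q) = (1)²Var(T_1) + (2)²Var(T_2) + (2)²Var(T_3) + (1)²Var(T_4)
= (1)²·10.24 + (2)²·4 + (2)²·0.49 + (1)²·4 = 32.2

32.200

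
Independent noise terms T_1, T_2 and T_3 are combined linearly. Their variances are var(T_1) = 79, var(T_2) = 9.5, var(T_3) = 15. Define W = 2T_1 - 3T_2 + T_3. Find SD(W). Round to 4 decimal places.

By independence, var(W) = (2)²var(T_1) + (-3)²var(T_2) + (1)²var(T_3)
= (2)²·79 + (-3)²·9.5 + (1)²·15 = 416.5
SD(W) = √416.5 ≈ 20.4083

20.4083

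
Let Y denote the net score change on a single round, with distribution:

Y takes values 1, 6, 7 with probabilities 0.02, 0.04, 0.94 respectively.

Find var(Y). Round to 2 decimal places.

E[Y] = (1)(0.02) + (6)(0.04) + (7)(0.94) = 6.84
E[Y²] = (1)²(0.02) + (6)²(0.04) + (7)²(0.94) = 47.52
var(Y) = E[Y²] − (E[Y])² = 47.52 − (6.84)² = 0.7344

0.73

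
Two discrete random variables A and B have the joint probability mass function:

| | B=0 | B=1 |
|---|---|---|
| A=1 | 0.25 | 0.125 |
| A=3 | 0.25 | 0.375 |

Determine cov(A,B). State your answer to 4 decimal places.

0.1250

E[A] = 2.25,  E[B] = 0.5
E[AB] = 1.25
cov(A,B) = E[AB] − E[A]E[B] = 1.25 − (2.25)(0.5) = 0.125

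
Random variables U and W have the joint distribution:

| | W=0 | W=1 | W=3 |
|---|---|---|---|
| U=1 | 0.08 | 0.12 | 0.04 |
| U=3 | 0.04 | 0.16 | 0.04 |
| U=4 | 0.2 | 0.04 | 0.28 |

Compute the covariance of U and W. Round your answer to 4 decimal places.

E[U] = 3.04,  E[W] = 1.4
E[UW] = 4.6
cov(U,W) = E[UW] − E[U]E[W] = 4.6 − (3.04)(1.4) = 0.344

0.3440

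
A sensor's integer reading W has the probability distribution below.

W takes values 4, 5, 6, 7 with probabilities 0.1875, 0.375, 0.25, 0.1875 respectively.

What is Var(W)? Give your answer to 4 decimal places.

0.9961

E[W] = (4)(0.1875) + (5)(0.375) + (6)(0.25) + (7)(0.1875) = 5.4375
E[W²] = (4)²(0.1875) + (5)²(0.375) + (6)²(0.25) + (7)²(0.1875) = 30.5625
Var(W) = E[W²] − (E[W])² = 30.5625 − (5.4375)² = 0.99609375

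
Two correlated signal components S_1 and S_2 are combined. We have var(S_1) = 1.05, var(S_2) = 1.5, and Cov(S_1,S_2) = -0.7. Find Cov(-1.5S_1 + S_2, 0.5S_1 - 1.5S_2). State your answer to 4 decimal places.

Cov(-1.5S_1 + S_2, 0.5S_1 - 1.5S_2) = (-1.5)(0.5)var(S_1) + (1)(-1.5)var(S_2) + [(-1.5)(-1.5) + (1)(0.5)]Cov(S_1,S_2)
= -0.75·1.05 + -1.5·1.5 + 2.75·-0.7 = -4.9625

-4.9625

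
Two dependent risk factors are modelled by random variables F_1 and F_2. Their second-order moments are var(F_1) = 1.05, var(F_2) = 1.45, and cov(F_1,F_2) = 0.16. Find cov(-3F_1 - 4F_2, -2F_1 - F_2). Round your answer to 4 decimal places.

13.8600

cov(-3F_1 - 4F_2, -2F_1 - F_2) = (-3)(-2)var(F_1) + (-4)(-1)var(F_2) + [(-3)(-1) + (-4)(-2)]cov(F_1,F_2)
= 6·1.05 + 4·1.45 + 11·0.16 = 13.86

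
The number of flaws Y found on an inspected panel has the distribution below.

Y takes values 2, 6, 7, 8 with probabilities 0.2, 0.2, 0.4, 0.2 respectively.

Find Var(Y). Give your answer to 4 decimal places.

4.4000

E[Y] = (2)(0.2) + (6)(0.2) + (7)(0.4) + (8)(0.2) = 6
E[Y²] = (2)²(0.2) + (6)²(0.2) + (7)²(0.4) + (8)²(0.2) = 40.4
Var(Y) = E[Y²] − (E[Y])² = 40.4 − (6)² = 4.4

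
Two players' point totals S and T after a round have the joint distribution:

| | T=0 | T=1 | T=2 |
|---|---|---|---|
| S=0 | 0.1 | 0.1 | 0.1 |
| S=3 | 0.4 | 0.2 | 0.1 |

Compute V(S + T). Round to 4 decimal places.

1.9600

E[S] = 2.1,  E[T] = 0.7,  E[ST] = 1.2
V(S) = 6.3 − (2.1)² = 1.89;  V(T) = 1.1 − (0.7)² = 0.61
Cov(S,T) = 1.2 − (2.1)(0.7) = -0.27
V(S + T) = (1)²·1.89 + (1)²·0.61 + 2·(1)·(1)·-0.27 = 1.96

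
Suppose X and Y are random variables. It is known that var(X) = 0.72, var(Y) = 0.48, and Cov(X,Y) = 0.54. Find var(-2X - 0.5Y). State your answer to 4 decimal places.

4.0800

var(-2X - 0.5Y) = (-2)²·var(X) + (-0.5)²·var(Y) + 2·(-2)·(-0.5)·Cov(X,Y)
= 4·0.72 + 0.25·0.48 + 2·0.54 = 4.08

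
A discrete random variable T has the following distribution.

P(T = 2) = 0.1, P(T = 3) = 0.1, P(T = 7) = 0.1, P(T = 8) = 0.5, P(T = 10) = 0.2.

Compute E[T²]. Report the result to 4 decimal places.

58.2000

E[T²] = (2)²(0.1) + (3)²(0.1) + (7)²(0.1) + (8)²(0.5) + (10)²(0.2) = 58.2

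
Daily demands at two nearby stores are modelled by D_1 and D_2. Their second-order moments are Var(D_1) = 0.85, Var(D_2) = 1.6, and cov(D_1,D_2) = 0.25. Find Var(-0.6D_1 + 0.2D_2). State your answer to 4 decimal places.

0.3100

Var(-0.6D_1 + 0.2D_2) = (-0.6)²·Var(D_1) + (0.2)²·Var(D_2) + 2·(-0.6)·(0.2)·cov(D_1,D_2)
= 0.36·0.85 + 0.04·1.6 + -0.24·0.25 = 0.31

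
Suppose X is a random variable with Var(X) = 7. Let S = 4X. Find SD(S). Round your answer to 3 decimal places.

Var(4X) = (4)²·7 = 112
SD(S) = √112 ≈ 10.583

10.583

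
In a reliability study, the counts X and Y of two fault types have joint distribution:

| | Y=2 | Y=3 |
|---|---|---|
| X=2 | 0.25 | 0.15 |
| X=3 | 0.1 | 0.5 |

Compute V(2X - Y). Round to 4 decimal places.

E[X] = 2.6,  E[Y] = 2.65,  E[XY] = 7
V(X) = 7 − (2.6)² = 0.24;  V(Y) = 7.25 − (2.65)² = 0.2275
Cov(X,Y) = 7 − (2.6)(2.65) = 0.11
V(2X - Y) = (2)²·0.24 + (-1)²·0.2275 + 2·(2)·(-1)·0.11 = 0.7475

0.7475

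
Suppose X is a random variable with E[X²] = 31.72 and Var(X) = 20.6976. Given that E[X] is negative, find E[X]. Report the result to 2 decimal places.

-3.32

(E[X])² = E[X²] − Var(X) = 31.72 − 20.6976 = 11.0224
E[X] = −√11.0224 = -3.32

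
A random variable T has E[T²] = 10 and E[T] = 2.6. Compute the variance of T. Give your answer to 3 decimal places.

Var(T) = 10 − (2.6)² = 3.24

3.240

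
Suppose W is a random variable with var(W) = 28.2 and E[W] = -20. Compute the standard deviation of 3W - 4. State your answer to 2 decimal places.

var(3W - 4) = (3)²·28.2 = 253.8
σ(3W - 4) = √253.8 ≈ 15.93

15.93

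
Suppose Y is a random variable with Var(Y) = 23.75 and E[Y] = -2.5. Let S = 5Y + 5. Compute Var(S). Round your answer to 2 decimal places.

Var(5Y + 5) = (5)²·Var(Y) = 25·23.75 = 593.75

593.75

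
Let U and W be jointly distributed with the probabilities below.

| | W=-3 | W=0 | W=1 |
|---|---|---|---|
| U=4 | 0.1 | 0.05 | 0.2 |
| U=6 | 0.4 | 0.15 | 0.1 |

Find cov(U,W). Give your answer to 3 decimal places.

E[U] = 5.3,  E[W] = -1.2
E[UW] = -7
cov(U,W) = E[UW] − E[U]E[W] = -7 − (5.3)(-1.2) = -0.64

-0.640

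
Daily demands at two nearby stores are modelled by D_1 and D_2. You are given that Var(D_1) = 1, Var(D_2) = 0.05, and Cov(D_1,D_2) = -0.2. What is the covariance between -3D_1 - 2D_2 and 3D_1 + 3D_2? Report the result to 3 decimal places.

Cov(-3D_1 - 2D_2, 3D_1 + 3D_2) = (-3)(3)Var(D_1) + (-2)(3)Var(D_2) + [(-3)(3) + (-2)(3)]Cov(D_1,D_2)
= -9·1 + -6·0.05 + -15·-0.2 = -6.3

-6.300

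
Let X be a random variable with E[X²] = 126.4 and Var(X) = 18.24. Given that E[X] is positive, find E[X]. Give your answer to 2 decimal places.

10.40

(E[X])² = E[X²] − Var(X) = 126.4 − 18.24 = 108.16
E[X] = √108.16 = 10.4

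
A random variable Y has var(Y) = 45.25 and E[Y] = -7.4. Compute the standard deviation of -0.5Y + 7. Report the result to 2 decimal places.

var(-0.5Y + 7) = (-0.5)²·45.25 = 11.3125
sd(-0.5Y + 7) = √11.3125 ≈ 3.36

3.36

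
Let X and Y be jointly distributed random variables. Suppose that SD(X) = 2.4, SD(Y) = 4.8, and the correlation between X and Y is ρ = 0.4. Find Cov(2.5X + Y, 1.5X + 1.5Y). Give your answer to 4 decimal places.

80.3520

V(X) = (2.4)² = 5.76;  V(Y) = (4.8)² = 23.04
Cov(X,Y) = ρ·SD(X)·SD(Y) = 0.4·2.4·4.8 = 4.608
Cov(2.5X + Y, 1.5X + 1.5Y) = (2.5)(1.5)V(X) + (1)(1.5)V(Y) + [(2.5)(1.5) + (1)(1.5)]Cov(X,Y)
= 3.75·5.76 + 1.5·23.04 + 5.25·4.608 = 80.352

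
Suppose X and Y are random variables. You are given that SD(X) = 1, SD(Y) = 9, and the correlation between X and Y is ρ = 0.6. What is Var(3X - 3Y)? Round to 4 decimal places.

Var(X) = (1)² = 1;  Var(Y) = (9)² = 81
Cov(X,Y) = ρ·SD(X)·SD(Y) = 0.6·1·9 = 5.4
Var(3X - 3Y) = (3)²·Var(X) + (-3)²·Var(Y) + 2·(3)·(-3)·Cov(X,Y)
= 9·1 + 9·81 + -18·5.4 = 640.8

640.8000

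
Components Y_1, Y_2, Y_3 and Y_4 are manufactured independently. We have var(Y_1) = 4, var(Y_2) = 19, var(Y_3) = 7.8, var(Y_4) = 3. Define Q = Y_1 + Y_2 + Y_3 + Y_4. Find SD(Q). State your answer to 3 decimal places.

5.814

By independence, var(Q) = (1)²var(Y_1) + (1)²var(Y_2) + (1)²var(Y_3) + (1)²var(Y_4)
= (1)²·4 + (1)²·19 + (1)²·7.8 + (1)²·3 = 33.8
SD(Q) = √33.8 ≈ 5.814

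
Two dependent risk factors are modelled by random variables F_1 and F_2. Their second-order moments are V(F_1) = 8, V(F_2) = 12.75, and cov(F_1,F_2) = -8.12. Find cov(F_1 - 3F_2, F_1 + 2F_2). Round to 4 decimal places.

cov(F_1 - 3F_2, F_1 + 2F_2) = (1)(1)V(F_1) + (-3)(2)V(F_2) + [(1)(2) + (-3)(1)]cov(F_1,F_2)
= 1·8 + -6·12.75 + -1·-8.12 = -60.38

-60.3800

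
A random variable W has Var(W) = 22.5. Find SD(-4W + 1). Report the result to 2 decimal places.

18.97

Var(-4W + 1) = (-4)²·22.5 = 360
SD(-4W + 1) = √360 ≈ 18.97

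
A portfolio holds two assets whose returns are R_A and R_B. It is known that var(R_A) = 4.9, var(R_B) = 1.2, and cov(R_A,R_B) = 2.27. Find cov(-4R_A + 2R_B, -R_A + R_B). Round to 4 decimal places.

8.3800

cov(-4R_A + 2R_B, -R_A + R_B) = (-4)(-1)var(R_A) + (2)(1)var(R_B) + [(-4)(1) + (2)(-1)]cov(R_A,R_B)
= 4·4.9 + 2·1.2 + -6·2.27 = 8.38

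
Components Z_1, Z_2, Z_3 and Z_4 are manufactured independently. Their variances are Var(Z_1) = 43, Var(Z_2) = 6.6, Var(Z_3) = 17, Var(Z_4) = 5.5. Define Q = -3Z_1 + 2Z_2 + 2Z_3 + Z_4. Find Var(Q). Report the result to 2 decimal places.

By independence, Var(Q) = (-3)²Var(Z_1) + (2)²Var(Z_2) + (2)²Var(Z_3) + (1)²Var(Z_4)
= (-3)²·43 + (2)²·6.6 + (2)²·17 + (1)²·5.5 = 486.9

486.90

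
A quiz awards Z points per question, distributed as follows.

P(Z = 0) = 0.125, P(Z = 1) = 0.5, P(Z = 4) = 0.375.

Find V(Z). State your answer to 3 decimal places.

E[Z] = (0)(0.125) + (1)(0.5) + (4)(0.375) = 2
E[Z²] = (0)²(0.125) + (1)²(0.5) + (4)²(0.375) = 6.5
V(Z) = E[Z²] − (E[Z])² = 6.5 − (2)² = 2.5

2.500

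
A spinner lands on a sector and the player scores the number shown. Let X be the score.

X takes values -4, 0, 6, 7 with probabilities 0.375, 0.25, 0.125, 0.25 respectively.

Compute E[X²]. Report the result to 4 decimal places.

E[X²] = (-4)²(0.375) + (0)²(0.25) + (6)²(0.125) + (7)²(0.25) = 22.75

22.7500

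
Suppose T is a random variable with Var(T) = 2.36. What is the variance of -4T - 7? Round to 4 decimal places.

37.7600

Var(-4T - 7) = (-4)²·Var(T) = 16·2.36 = 37.76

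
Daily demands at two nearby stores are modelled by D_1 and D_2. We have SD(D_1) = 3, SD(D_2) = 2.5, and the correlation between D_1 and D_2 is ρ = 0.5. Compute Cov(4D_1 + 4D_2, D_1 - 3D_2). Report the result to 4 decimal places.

V(D_1) = (3)² = 9;  V(D_2) = (2.5)² = 6.25
Cov(D_1,D_2) = ρ·SD(D_1)·SD(D_2) = 0.5·3·2.5 = 3.75
Cov(4D_1 + 4D_2, D_1 - 3D_2) = (4)(1)V(D_1) + (4)(-3)V(D_2) + [(4)(-3) + (4)(1)]Cov(D_1,D_2)
= 4·9 + -12·6.25 + -8·3.75 = -69

-69.0000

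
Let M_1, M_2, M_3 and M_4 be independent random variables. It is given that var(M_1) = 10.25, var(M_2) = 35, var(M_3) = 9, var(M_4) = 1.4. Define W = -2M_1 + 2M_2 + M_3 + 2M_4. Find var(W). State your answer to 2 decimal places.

By independence, var(W) = (-2)²var(M_1) + (2)²var(M_2) + (1)²var(M_3) + (2)²var(M_4)
= (-2)²·10.25 + (2)²·35 + (1)²·9 + (2)²·1.4 = 195.6

195.60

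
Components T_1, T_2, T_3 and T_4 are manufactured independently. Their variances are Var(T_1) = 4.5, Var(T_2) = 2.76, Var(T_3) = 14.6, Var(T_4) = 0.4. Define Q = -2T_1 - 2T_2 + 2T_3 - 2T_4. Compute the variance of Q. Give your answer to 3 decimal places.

By independence, Var(Q) = (-2)²Var(T_1) + (-2)²Var(T_2) + (2)²Var(T_3) + (-2)²Var(T_4)
= (-2)²·4.5 + (-2)²·2.76 + (2)²·14.6 + (-2)²·0.4 = 89.04

89.040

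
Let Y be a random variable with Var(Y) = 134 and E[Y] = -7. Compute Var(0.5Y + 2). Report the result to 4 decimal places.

33.5000

Var(0.5Y + 2) = (0.5)²·Var(Y) = 0.25·134 = 33.5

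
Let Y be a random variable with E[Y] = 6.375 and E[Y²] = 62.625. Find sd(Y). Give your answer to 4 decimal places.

4.6887

Var(Y) = 62.625 − (6.375)² = 21.984375
sd(Y) = √21.984375 ≈ 4.6887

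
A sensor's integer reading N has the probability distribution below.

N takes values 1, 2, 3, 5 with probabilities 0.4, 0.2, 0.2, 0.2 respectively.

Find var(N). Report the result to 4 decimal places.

2.2400

E[N] = (1)(0.4) + (2)(0.2) + (3)(0.2) + (5)(0.2) = 2.4
E[N²] = (1)²(0.4) + (2)²(0.2) + (3)²(0.2) + (5)²(0.2) = 8
var(N) = E[N²] − (E[N])² = 8 − (2.4)² = 2.24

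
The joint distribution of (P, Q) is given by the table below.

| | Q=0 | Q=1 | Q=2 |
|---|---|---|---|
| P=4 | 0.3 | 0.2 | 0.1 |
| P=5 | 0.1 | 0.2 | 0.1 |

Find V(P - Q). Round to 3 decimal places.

E[P] = 4.4,  E[Q] = 0.8,  E[PQ] = 3.6
V(P) = 19.6 − (4.4)² = 0.24;  V(Q) = 1.2 − (0.8)² = 0.56
Cov(P,Q) = 3.6 − (4.4)(0.8) = 0.08
V(P - Q) = (1)²·0.24 + (-1)²·0.56 + 2·(1)·(-1)·0.08 = 0.64

0.640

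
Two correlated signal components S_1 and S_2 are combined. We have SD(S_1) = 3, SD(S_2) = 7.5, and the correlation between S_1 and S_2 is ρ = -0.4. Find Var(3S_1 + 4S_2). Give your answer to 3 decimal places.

Var(S_1) = (3)² = 9;  Var(S_2) = (7.5)² = 56.25
Cov(S_1,S_2) = ρ·SD(S_1)·SD(S_2) = -0.4·3·7.5 = -9
Var(3S_1 + 4S_2) = (3)²·Var(S_1) + (4)²·Var(S_2) + 2·(3)·(4)·Cov(S_1,S_2)
= 9·9 + 16·56.25 + 24·-9 = 765

765.000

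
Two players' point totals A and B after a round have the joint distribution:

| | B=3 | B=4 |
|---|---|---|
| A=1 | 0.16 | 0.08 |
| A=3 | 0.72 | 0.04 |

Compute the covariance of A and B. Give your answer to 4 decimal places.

E[A] = 2.52,  E[B] = 3.12
E[AB] = 7.76
Cov(A,B) = E[AB] − E[A]E[B] = 7.76 − (2.52)(3.12) = -0.1024

-0.1024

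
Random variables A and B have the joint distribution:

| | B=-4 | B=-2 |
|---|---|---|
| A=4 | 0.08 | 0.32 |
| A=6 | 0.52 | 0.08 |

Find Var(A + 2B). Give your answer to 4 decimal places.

E[A] = 5.2,  E[B] = -3.2,  E[AB] = -17.28
Var(A) = 28 − (5.2)² = 0.96;  Var(B) = 11.2 − (-3.2)² = 0.96
Cov(A,B) = -17.28 − (5.2)(-3.2) = -0.64
Var(A + 2B) = (1)²·0.96 + (2)²·0.96 + 2·(1)·(2)·-0.64 = 2.24

2.2400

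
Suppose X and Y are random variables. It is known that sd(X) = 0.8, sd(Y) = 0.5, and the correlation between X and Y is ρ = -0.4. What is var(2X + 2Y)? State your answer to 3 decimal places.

var(X) = (0.8)² = 0.64;  var(Y) = (0.5)² = 0.25
cov(X,Y) = ρ·sd(X)·sd(Y) = -0.4·0.8·0.5 = -0.16
var(2X + 2Y) = (2)²·var(X) + (2)²·var(Y) + 2·(2)·(2)·cov(X,Y)
= 4·0.64 + 4·0.25 + 8·-0.16 = 2.28

2.280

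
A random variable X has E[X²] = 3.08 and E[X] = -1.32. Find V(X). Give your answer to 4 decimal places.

V(X) = 3.08 − (-1.32)² = 1.3376

1.3376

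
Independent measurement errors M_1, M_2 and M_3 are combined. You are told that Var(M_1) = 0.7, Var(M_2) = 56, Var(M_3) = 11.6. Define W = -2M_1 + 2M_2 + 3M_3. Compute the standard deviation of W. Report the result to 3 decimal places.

By independence, Var(W) = (-2)²Var(M_1) + (2)²Var(M_2) + (3)²Var(M_3)
= (-2)²·0.7 + (2)²·56 + (3)²·11.6 = 331.2
SD(W) = √331.2 ≈ 18.199

18.199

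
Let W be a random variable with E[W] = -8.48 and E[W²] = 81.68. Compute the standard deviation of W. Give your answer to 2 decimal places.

var(W) = 81.68 − (-8.48)² = 9.7696
SD(W) = √9.7696 ≈ 3.13

3.13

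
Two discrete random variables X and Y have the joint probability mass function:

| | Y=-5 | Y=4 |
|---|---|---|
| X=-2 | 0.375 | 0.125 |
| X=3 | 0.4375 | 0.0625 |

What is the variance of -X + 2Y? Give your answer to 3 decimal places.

61.234

E[X] = 0.5,  E[Y] = -3.3125,  E[XY] = -3.0625
Var(X) = 6.5 − (0.5)² = 6.25;  Var(Y) = 23.3125 − (-3.3125)² = 12.33984375
Cov(X,Y) = -3.0625 − (0.5)(-3.3125) = -1.40625
Var(-X + 2Y) = (-1)²·6.25 + (2)²·12.33984375 + 2·(-1)·(2)·-1.40625 = 61.234375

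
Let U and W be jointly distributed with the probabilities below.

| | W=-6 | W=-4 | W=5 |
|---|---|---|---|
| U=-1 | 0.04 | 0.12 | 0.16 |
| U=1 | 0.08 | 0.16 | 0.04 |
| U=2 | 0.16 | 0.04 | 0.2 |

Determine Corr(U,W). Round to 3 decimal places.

-0.081

E[U] = 0.76,  E[W] = -0.96
E[UW] = -1.24
cov(U,W) = E[UW] − E[U]E[W] = -1.24 − (0.76)(-0.96) = -0.5104
var(U) = 1.6224,  var(W) = 24.2784
ρ = -0.5104 / √(1.6224·24.2784) ≈ -0.081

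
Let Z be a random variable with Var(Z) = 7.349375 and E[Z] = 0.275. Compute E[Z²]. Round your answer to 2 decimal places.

7.43

E[Z²] = Var(Z) + (E[Z])² = 7.349375 + (0.275)² = 7.425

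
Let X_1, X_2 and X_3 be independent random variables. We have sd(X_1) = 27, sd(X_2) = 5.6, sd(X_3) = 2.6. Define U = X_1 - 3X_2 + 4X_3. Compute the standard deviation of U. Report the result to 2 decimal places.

33.46

Var(X_1) = 729, Var(X_2) = 31.36, Var(X_3) = 6.76
By independence, Var(U) = (1)²Var(X_1) + (-3)²Var(X_2) + (4)²Var(X_3)
= (1)²·729 + (-3)²·31.36 + (4)²·6.76 = 1119.4
sd(U) = √1119.4 ≈ 33.46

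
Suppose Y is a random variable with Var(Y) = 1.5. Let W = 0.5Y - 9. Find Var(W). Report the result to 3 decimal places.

Var(0.5Y - 9) = (0.5)²·Var(Y) = 0.25·1.5 = 0.375

0.375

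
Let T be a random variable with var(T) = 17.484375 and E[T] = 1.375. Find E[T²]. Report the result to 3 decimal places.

19.375

E[T²] = var(T) + (E[T])² = 17.484375 + (1.375)² = 19.375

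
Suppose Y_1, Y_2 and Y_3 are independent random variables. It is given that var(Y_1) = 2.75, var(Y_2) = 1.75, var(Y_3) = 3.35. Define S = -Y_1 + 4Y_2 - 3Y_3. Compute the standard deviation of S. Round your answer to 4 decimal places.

By independence, var(S) = (-1)²var(Y_1) + (4)²var(Y_2) + (-3)²var(Y_3)
= (-1)²·2.75 + (4)²·1.75 + (-3)²·3.35 = 60.9
SD(S) = √60.9 ≈ 7.8038

7.8038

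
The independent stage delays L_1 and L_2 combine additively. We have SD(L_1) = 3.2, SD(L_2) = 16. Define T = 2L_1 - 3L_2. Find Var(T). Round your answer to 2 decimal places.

2344.96

Var(L_1) = 10.24, Var(L_2) = 256
By independence, Var(T) = (2)²Var(L_1) + (-3)²Var(L_2)
= (2)²·10.24 + (-3)²·256 = 2344.96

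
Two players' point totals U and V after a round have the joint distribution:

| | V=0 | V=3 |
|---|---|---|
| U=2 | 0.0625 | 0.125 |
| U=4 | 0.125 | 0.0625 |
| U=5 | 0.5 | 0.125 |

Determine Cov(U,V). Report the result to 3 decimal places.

-0.609

E[U] = 4.25,  E[V] = 0.9375
E[UV] = 3.375
Cov(U,V) = E[UV] − E[U]E[V] = 3.375 − (4.25)(0.9375) = -0.609375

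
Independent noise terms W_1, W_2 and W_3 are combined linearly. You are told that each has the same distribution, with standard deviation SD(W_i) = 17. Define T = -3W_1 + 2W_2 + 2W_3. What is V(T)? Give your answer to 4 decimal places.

4913.0000

V(W_i) = (17)² = 289
By independence, V(T) = (-3)²V(W_1) + (2)²V(W_2) + (2)²V(W_3)
= (-3)²·289 + (2)²·289 + (2)²·289 = 4913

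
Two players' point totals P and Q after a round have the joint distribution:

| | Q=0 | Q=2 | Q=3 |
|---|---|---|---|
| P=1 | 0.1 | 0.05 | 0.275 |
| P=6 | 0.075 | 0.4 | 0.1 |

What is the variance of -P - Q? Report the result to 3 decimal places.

E[P] = 3.875,  E[Q] = 2.025,  E[PQ] = 7.525
Var(P) = 21.125 − (3.875)² = 6.109375;  Var(Q) = 5.175 − (2.025)² = 1.074375
Cov(P,Q) = 7.525 − (3.875)(2.025) = -0.321875
Var(-P - Q) = (-1)²·6.109375 + (-1)²·1.074375 + 2·(-1)·(-1)·-0.321875 = 6.54

6.540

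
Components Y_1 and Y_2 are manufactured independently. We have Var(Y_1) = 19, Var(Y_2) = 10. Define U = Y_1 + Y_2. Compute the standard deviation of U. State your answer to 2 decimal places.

5.39

By independence, Var(U) = (1)²Var(Y_1) + (1)²Var(Y_2)
= (1)²·19 + (1)²·10 = 29
SD(U) = √29 ≈ 5.39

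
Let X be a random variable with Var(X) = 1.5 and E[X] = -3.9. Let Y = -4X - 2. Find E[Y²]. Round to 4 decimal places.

E[-4X - 2] = -4·-3.9 − 2 = 13.6
Var(-4X - 2) = (-4)²·1.5 = 24
E[Y²] = Var(Y) + (E[Y])² = 24 + (13.6)² = 208.96

208.9600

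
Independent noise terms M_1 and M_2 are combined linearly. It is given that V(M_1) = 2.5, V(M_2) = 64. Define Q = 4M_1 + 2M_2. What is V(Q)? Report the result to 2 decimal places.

296.00

By independence, V(Q) = (4)²V(M_1) + (2)²V(M_2)
= (4)²·2.5 + (2)²·64 = 296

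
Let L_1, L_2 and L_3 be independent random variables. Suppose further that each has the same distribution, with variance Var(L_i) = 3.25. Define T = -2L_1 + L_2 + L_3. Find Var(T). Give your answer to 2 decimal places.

19.50

By independence, Var(T) = (-2)²Var(L_1) + (1)²Var(L_2) + (1)²Var(L_3)
= (-2)²·3.25 + (1)²·3.25 + (1)²·3.25 = 19.5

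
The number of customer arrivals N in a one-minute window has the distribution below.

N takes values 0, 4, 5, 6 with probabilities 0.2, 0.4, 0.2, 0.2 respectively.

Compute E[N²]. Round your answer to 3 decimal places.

E[N²] = (0)²(0.2) + (4)²(0.4) + (5)²(0.2) + (6)²(0.2) = 18.6

18.600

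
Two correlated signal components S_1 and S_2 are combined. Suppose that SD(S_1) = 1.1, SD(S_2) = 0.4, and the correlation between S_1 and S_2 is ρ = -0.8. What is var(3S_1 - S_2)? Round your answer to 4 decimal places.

13.1620

var(S_1) = (1.1)² = 1.21;  var(S_2) = (0.4)² = 0.16
Cov(S_1,S_2) = ρ·SD(S_1)·SD(S_2) = -0.8·1.1·0.4 = -0.352
var(3S_1 - S_2) = (3)²·var(S_1) + (-1)²·var(S_2) + 2·(3)·(-1)·Cov(S_1,S_2)
= 9·1.21 + 1·0.16 + -6·-0.352 = 13.162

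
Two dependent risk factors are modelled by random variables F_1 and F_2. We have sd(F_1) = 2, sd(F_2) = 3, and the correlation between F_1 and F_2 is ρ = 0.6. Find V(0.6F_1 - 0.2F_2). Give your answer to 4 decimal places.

0.9360

V(F_1) = (2)² = 4;  V(F_2) = (3)² = 9
Cov(F_1,F_2) = ρ·sd(F_1)·sd(F_2) = 0.6·2·3 = 3.6
V(0.6F_1 - 0.2F_2) = (0.6)²·V(F_1) + (-0.2)²·V(F_2) + 2·(0.6)·(-0.2)·Cov(F_1,F_2)
= 0.36·4 + 0.04·9 + -0.24·3.6 = 0.936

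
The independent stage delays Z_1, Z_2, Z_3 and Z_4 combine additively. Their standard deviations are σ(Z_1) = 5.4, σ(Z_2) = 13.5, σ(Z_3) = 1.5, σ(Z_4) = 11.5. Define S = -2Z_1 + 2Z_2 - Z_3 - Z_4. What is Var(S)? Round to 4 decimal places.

Var(Z_1) = 29.16, Var(Z_2) = 182.25, Var(Z_3) = 2.25, Var(Z_4) = 132.25
By independence, Var(S) = (-2)²Var(Z_1) + (2)²Var(Z_2) + (-1)²Var(Z_3) + (-1)²Var(Z_4)
= (-2)²·29.16 + (2)²·182.25 + (-1)²·2.25 + (-1)²·132.25 = 980.14

980.1400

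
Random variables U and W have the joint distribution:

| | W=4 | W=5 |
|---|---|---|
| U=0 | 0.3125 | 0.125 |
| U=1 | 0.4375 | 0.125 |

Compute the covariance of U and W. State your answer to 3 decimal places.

-0.016

E[U] = 0.5625,  E[W] = 4.25
E[UW] = 2.375
Cov(U,W) = E[UW] − E[U]E[W] = 2.375 − (0.5625)(4.25) = -0.015625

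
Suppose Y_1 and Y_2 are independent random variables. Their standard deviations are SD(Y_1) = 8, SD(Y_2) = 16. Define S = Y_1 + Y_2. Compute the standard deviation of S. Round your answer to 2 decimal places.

Var(Y_1) = 64, Var(Y_2) = 256
By independence, Var(S) = (1)²Var(Y_1) + (1)²Var(Y_2)
= (1)²·64 + (1)²·256 = 320
SD(S) = √320 ≈ 17.89

17.89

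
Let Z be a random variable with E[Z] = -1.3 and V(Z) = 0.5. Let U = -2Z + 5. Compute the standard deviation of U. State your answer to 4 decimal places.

1.4142

V(-2Z + 5) = (-2)²·0.5 = 2
sd(U) = √2 ≈ 1.4142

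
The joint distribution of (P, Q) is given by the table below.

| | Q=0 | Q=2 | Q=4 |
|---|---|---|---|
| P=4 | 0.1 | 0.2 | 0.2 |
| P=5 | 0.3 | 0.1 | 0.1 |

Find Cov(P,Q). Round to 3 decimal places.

-0.300

E[P] = 4.5,  E[Q] = 1.8
E[PQ] = 7.8
Cov(P,Q) = E[PQ] − E[P]E[Q] = 7.8 − (4.5)(1.8) = -0.3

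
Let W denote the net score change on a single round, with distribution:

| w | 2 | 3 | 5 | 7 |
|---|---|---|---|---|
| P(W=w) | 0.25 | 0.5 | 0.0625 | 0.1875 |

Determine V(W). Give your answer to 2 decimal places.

E[W] = (2)(0.25) + (3)(0.5) + (5)(0.0625) + (7)(0.1875) = 3.625
E[W²] = (2)²(0.25) + (3)²(0.5) + (5)²(0.0625) + (7)²(0.1875) = 16.25
V(W) = E[W²] − (E[W])² = 16.25 − (3.625)² = 3.109375

3.11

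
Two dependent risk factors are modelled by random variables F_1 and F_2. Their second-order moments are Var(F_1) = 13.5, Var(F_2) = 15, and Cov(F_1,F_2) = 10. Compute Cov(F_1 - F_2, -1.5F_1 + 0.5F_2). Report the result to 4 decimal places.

Cov(F_1 - F_2, -1.5F_1 + 0.5F_2) = (1)(-1.5)Var(F_1) + (-1)(0.5)Var(F_2) + [(1)(0.5) + (-1)(-1.5)]Cov(F_1,F_2)
= -1.5·13.5 + -0.5·15 + 2·10 = -7.75

-7.7500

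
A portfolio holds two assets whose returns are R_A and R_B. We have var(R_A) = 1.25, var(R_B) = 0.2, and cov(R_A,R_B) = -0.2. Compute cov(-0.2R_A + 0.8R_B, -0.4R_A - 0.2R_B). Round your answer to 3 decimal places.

0.124

cov(-0.2R_A + 0.8R_B, -0.4R_A - 0.2R_B) = (-0.2)(-0.4)var(R_A) + (0.8)(-0.2)var(R_B) + [(-0.2)(-0.2) + (0.8)(-0.4)]cov(R_A,R_B)
= 0.08·1.25 + -0.16·0.2 + -0.28·-0.2 = 0.124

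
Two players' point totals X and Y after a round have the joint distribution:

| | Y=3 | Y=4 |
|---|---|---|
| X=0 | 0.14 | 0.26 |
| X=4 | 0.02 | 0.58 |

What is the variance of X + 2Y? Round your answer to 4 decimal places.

5.5936

E[X] = 2.4,  E[Y] = 3.84,  E[XY] = 9.52
Var(X) = 9.6 − (2.4)² = 3.84;  Var(Y) = 14.88 − (3.84)² = 0.1344
Cov(X,Y) = 9.52 − (2.4)(3.84) = 0.304
Var(X + 2Y) = (1)²·3.84 + (2)²·0.1344 + 2·(1)·(2)·0.304 = 5.5936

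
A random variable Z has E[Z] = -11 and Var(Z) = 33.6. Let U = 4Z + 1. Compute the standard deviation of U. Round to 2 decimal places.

23.19

Var(4Z + 1) = (4)²·33.6 = 537.6
σ(U) = √537.6 ≈ 23.19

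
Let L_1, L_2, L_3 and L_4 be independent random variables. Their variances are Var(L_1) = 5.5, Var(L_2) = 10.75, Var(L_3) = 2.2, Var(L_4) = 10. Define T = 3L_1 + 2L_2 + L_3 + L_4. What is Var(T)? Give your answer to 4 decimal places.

By independence, Var(T) = (3)²Var(L_1) + (2)²Var(L_2) + (1)²Var(L_3) + (1)²Var(L_4)
= (3)²·5.5 + (2)²·10.75 + (1)²·2.2 + (1)²·10 = 104.7

104.7000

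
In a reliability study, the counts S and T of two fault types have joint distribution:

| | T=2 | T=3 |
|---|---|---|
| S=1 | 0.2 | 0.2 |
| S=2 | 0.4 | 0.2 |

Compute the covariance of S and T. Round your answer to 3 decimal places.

-0.040

E[S] = 1.6,  E[T] = 2.4
E[ST] = 3.8
Cov(S,T) = E[ST] − E[S]E[T] = 3.8 − (1.6)(2.4) = -0.04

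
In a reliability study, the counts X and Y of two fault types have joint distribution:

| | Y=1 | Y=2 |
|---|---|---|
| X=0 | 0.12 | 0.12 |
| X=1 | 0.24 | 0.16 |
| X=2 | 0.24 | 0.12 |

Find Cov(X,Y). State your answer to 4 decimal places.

E[X] = 1.12,  E[Y] = 1.4
E[XY] = 1.52
Cov(X,Y) = E[XY] − E[X]E[Y] = 1.52 − (1.12)(1.4) = -0.048

-0.0480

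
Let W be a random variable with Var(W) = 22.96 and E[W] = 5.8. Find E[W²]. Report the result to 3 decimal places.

E[W²] = Var(W) + (E[W])² = 22.96 + (5.8)² = 56.6

56.600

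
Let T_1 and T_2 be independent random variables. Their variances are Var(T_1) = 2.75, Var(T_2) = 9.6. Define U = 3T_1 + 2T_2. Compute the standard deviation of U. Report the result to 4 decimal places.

7.9467

By independence, Var(U) = (3)²Var(T_1) + (2)²Var(T_2)
= (3)²·2.75 + (2)²·9.6 = 63.15
σ(U) = √63.15 ≈ 7.9467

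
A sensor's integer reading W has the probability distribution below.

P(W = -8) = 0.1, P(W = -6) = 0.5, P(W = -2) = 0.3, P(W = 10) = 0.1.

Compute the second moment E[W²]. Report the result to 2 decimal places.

E[W²] = (-8)²(0.1) + (-6)²(0.5) + (-2)²(0.3) + (10)²(0.1) = 35.6

35.60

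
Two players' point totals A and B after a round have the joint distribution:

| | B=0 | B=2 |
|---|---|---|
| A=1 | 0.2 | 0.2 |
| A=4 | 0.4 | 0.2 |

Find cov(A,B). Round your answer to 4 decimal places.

-0.2400

E[A] = 2.8,  E[B] = 0.8
E[AB] = 2
cov(A,B) = E[AB] − E[A]E[B] = 2 − (2.8)(0.8) = -0.24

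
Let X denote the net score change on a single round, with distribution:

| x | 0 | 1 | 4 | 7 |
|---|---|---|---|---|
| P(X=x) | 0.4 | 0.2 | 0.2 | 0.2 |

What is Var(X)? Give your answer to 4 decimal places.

7.4400

E[X] = (0)(0.4) + (1)(0.2) + (4)(0.2) + (7)(0.2) = 2.4
E[X²] = (0)²(0.4) + (1)²(0.2) + (4)²(0.2) + (7)²(0.2) = 13.2
Var(X) = E[X²] − (E[X])² = 13.2 − (2.4)² = 7.44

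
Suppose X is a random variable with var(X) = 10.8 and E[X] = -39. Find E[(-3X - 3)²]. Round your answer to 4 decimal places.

13093.2000

E[-3X - 3] = -3·-39 − 3 = 114
var(-3X - 3) = (-3)²·10.8 = 97.2
E[(-3X - 3)²] = var((-3X - 3)) + (E[(-3X - 3)])² = 97.2 + (114)² = 13093.2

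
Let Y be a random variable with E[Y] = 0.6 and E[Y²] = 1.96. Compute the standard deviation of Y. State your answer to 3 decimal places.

1.265

var(Y) = 1.96 − (0.6)² = 1.6
σ(Y) = √1.6 ≈ 1.265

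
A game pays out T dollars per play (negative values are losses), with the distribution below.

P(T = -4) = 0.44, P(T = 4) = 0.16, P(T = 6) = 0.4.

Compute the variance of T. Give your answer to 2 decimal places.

22.36

E[T] = (-4)(0.44) + (4)(0.16) + (6)(0.4) = 1.28
E[T²] = (-4)²(0.44) + (4)²(0.16) + (6)²(0.4) = 24
Var(T) = E[T²] − (E[T])² = 24 − (1.28)² = 22.3616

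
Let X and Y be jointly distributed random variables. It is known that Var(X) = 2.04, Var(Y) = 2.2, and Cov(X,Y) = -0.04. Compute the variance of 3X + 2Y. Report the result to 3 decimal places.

Var(3X + 2Y) = (3)²·Var(X) + (2)²·Var(Y) + 2·(3)·(2)·Cov(X,Y)
= 9·2.04 + 4·2.2 + 12·-0.04 = 26.68

26.680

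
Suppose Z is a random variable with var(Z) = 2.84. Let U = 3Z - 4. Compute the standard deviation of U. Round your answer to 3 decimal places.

5.056

var(3Z - 4) = (3)²·2.84 = 25.56
sd(U) = √25.56 ≈ 5.056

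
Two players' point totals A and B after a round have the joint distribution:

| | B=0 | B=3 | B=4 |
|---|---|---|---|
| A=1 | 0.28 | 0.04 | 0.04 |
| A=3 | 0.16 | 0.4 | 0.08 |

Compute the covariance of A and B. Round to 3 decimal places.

E[A] = 2.28,  E[B] = 1.8
E[AB] = 4.84
cov(A,B) = E[AB] − E[A]E[B] = 4.84 − (2.28)(1.8) = 0.736

0.736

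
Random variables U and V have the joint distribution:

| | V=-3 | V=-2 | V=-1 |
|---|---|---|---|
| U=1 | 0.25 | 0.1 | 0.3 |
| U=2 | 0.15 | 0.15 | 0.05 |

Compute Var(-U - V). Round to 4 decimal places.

0.8100

E[U] = 1.35,  E[V] = -2.05,  E[UV] = -2.85
Var(U) = 2.05 − (1.35)² = 0.2275;  Var(V) = 4.95 − (-2.05)² = 0.7475
Cov(U,V) = -2.85 − (1.35)(-2.05) = -0.0825
Var(-U - V) = (-1)²·0.2275 + (-1)²·0.7475 + 2·(-1)·(-1)·-0.0825 = 0.81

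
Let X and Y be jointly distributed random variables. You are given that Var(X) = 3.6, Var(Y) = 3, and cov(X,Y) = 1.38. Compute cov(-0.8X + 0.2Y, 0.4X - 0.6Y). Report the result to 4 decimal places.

-0.7392

cov(-0.8X + 0.2Y, 0.4X - 0.6Y) = (-0.8)(0.4)Var(X) + (0.2)(-0.6)Var(Y) + [(-0.8)(-0.6) + (0.2)(0.4)]cov(X,Y)
= -0.32·3.6 + -0.12·3 + 0.56·1.38 = -0.7392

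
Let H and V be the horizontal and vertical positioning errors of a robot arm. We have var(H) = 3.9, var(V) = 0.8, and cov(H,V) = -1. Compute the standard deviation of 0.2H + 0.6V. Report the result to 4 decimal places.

var(0.2H + 0.6V) = (0.2)²·var(H) + (0.6)²·var(V) + 2·(0.2)·(0.6)·cov(H,V)
= 0.04·3.9 + 0.36·0.8 + 0.24·-1 = 0.204
SD(0.2H + 0.6V) = √0.204 ≈ 0.4517

0.4517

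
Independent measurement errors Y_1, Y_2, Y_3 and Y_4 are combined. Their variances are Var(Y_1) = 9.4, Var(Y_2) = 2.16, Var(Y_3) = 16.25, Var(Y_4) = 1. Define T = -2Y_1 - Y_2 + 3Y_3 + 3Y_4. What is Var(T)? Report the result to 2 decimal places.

195.01

By independence, Var(T) = (-2)²Var(Y_1) + (-1)²Var(Y_2) + (3)²Var(Y_3) + (3)²Var(Y_4)
= (-2)²·9.4 + (-1)²·2.16 + (3)²·16.25 + (3)²·1 = 195.01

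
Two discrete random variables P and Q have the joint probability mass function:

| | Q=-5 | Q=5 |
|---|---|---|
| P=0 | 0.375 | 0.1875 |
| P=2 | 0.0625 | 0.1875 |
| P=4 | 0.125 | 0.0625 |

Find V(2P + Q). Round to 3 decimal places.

E[P] = 1.25,  E[Q] = -0.625,  E[PQ] = 0
V(P) = 4 − (1.25)² = 2.4375;  V(Q) = 25 − (-0.625)² = 24.609375
Cov(P,Q) = 0 − (1.25)(-0.625) = 0.78125
V(2P + Q) = (2)²·2.4375 + (1)²·24.609375 + 2·(2)·(1)·0.78125 = 37.484375

37.484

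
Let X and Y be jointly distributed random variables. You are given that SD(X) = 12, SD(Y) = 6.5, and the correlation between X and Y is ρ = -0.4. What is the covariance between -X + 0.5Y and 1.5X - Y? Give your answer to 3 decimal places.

Var(X) = (12)² = 144;  Var(Y) = (6.5)² = 42.25
Cov(X,Y) = ρ·SD(X)·SD(Y) = -0.4·12·6.5 = -31.2
Cov(-X + 0.5Y, 1.5X - Y) = (-1)(1.5)Var(X) + (0.5)(-1)Var(Y) + [(-1)(-1) + (0.5)(1.5)]Cov(X,Y)
= -1.5·144 + -0.5·42.25 + 1.75·-31.2 = -291.725

-291.725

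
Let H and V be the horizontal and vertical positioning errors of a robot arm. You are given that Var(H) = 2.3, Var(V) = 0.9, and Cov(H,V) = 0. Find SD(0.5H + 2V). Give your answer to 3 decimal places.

2.043

Var(0.5H + 2V) = (0.5)²·Var(H) + (2)²·Var(V) + 2·(0.5)·(2)·Cov(H,V)
= 0.25·2.3 + 4·0.9 + 2·0 = 4.175
SD(0.5H + 2V) = √4.175 ≈ 2.043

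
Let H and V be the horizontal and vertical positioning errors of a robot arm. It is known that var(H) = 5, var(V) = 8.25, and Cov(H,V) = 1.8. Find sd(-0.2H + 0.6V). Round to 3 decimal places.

var(-0.2H + 0.6V) = (-0.2)²·var(H) + (0.6)²·var(V) + 2·(-0.2)·(0.6)·Cov(H,V)
= 0.04·5 + 0.36·8.25 + -0.24·1.8 = 2.738
sd(-0.2H + 0.6V) = √2.738 ≈ 1.655

1.655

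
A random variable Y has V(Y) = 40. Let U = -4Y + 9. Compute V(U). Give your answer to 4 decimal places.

640.0000

V(-4Y + 9) = (-4)²·V(Y) = 16·40 = 640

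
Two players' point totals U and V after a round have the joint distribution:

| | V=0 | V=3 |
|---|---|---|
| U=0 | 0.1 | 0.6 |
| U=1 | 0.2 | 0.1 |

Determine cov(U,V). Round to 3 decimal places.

-0.330

E[U] = 0.3,  E[V] = 2.1
E[UV] = 0.3
cov(U,V) = E[UV] − E[U]E[V] = 0.3 − (0.3)(2.1) = -0.33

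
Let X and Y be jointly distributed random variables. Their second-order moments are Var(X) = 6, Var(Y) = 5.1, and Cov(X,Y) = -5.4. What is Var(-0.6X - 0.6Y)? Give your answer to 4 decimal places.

0.1080

Var(-0.6X - 0.6Y) = (-0.6)²·Var(X) + (-0.6)²·Var(Y) + 2·(-0.6)·(-0.6)·Cov(X,Y)
= 0.36·6 + 0.36·5.1 + 0.72·-5.4 = 0.108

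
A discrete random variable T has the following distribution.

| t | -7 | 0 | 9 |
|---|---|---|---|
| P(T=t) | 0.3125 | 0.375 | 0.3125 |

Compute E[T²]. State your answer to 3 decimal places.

40.625

E[T²] = (-7)²(0.3125) + (0)²(0.375) + (9)²(0.3125) = 40.625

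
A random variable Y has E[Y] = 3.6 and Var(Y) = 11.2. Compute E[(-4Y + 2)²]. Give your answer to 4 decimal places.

E[-4Y + 2] = -4·3.6 + 2 = -12.4
Var(-4Y + 2) = (-4)²·11.2 = 179.2
E[(-4Y + 2)²] = Var((-4Y + 2)) + (E[(-4Y + 2)])² = 179.2 + (-12.4)² = 332.96

332.9600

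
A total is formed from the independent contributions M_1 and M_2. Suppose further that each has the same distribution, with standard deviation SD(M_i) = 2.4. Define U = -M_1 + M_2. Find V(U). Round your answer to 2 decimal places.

V(M_i) = (2.4)² = 5.76
By independence, V(U) = (-1)²V(M_1) + (1)²V(M_2)
= (-1)²·5.76 + (1)²·5.76 = 11.52

11.52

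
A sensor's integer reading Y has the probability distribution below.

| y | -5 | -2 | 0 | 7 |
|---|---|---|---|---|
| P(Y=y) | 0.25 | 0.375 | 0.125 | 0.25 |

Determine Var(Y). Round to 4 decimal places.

19.9375

E[Y] = (-5)(0.25) + (-2)(0.375) + (0)(0.125) + (7)(0.25) = -0.25
E[Y²] = (-5)²(0.25) + (-2)²(0.375) + (0)²(0.125) + (7)²(0.25) = 20
Var(Y) = E[Y²] − (E[Y])² = 20 − (-0.25)² = 19.9375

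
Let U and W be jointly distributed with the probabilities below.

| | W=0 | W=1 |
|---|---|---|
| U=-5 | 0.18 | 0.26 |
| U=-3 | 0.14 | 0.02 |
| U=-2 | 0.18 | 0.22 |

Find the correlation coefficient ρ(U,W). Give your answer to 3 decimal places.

E[U] = -3.48,  E[W] = 0.5
E[UW] = -1.8
Cov(U,W) = E[UW] − E[U]E[W] = -1.8 − (-3.48)(0.5) = -0.06
var(U) = 1.9296,  var(W) = 0.25
ρ = -0.06 / √(1.9296·0.25) ≈ -0.086

-0.086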